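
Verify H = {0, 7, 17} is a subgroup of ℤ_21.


Subgroup test for H = {0, 7, 17} in (ℤ_21, +):
(1) 0 ∈ H? Yes
(2) Closure: for all a,b ∈ H, (a+b) mod 21 ∈ H? No  [counterexample: 7 + 7 = 14 ∉ H]
(3) Inverses: for all a ∈ H, -a mod 21 ∈ H? No

No, H is not a subgroup of ℤ_21


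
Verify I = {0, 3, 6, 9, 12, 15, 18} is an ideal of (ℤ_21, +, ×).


Check ideal conditions for I = {0, 3, 6, 9, 12, 15, 18} in ℤ_21:
(1) I is an additive subgroup? Yes
(2) For r ∈ ℤ_21 and a ∈ I: r·a ∈ I? Yes

Yes, I is an ideal of ℤ_21


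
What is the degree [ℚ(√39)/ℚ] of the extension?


√39 has minimal polynomial x² - 39 (irreducible over ℚ since 39 is squarefree)

[ℚ(√39)/ℚ] = 2


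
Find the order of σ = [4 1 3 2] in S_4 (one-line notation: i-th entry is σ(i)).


Cycle decomposition: (1 4 2)
Cycle lengths: 3
Order = lcm(3) = 3

ord(σ) = 3


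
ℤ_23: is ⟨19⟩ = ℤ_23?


g generates ℤ_n iff gcd(g, n) = 1
gcd(19, 23) = 1
Since gcd = 1, 19 is a generator.

Yes, 19 generates ℤ_23


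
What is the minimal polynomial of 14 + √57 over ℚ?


Let α = 14 + √57. Then α - 14 = √57, so (α - 14)² = 57, giving α² - 28α + 139 = 0. Degree 2 and α ∉ ℚ, so this is the minimal polynomial.

Minimal polynomial: x² - 28x + 139


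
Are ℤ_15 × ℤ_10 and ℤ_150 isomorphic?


Comparing ℤ_15 × ℤ_10 and ℤ_150:
gcd(15,10) = 5 ≠ 1. Max element order in ℤ_15×ℤ_10 is lcm(15,10) = 30 < 150, so it has no element of order 150

No, ℤ_15 × ℤ_10 ≇ ℤ_150


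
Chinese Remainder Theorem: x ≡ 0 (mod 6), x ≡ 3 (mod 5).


m₁ = 6, m₂ = 5, gcd = 1, so CRT applies. M = m₁·m₂ = 30
Let M₁ = M/m₁ = 5, M₂ = M/m₂ = 6
Find y₁ ≡ M₁⁻¹ (mod m₁): 5⁻¹ ≡ 5 (mod 6)
Find y₂ ≡ M₂⁻¹ (mod m₂): 6⁻¹ ≡ 1 (mod 5)
x = a₁·M₁·y₁ + a₂·M₂·y₂ = 0·5·5 + 3·6·1 = 18
Reduce mod 30: x ≡ 18
Check: 18 mod 6 = 0 ✓, 18 mod 5 = 3 ✓

x ≡ 18 (mod 30)


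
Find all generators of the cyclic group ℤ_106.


g generates ℤ_n iff gcd(g,n) = 1
Prime factors of 106: 2, 53
Generators are g ∈ {1,...,105} not divisible by any of these primes.
Generators: {1, 3, 5, 7, 9, 11, 13, 15, 17, 19, 21, 23, 25, 27, 29, 31, 33, 35, 37, 39, 41, 43, 45, 47, 49, 51, 55, 57, 59, 61, 63, 65, 67, 69, 71, 73, 75, 77, 79, 81, 83, 85, 87, 89, 91, 93, 95, 97, 99, 101, 103, 105}
Number of generators = φ(106) = 52

Generators of ℤ_106 = {1, 3, 5, 7, 9, 11, 13, 15, 17, 19, 21, 23, 25, 27, 29, 31, 33, 35, 37, 39, 41, 43, 45, 47, 49, 51, 55, 57, 59, 61, 63, 65, 67, 69, 71, 73, 75, 77, 79, 81, 83, 85, 87, 89, 91, 93, 95, 97, 99, 101, 103, 105}


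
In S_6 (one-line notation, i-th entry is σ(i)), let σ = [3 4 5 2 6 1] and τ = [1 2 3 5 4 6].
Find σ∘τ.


σ∘τ: apply τ first, then σ
1 →τ 1 →σ 3
2 →τ 2 →σ 4
3 →τ 3 →σ 5
4 →τ 5 →σ 6
5 →τ 4 →σ 2
6 →τ 6 →σ 1

σ∘τ = [3 4 5 6 2 1]


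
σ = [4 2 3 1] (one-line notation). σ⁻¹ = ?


To find σ⁻¹, swap domain and range:
σ(1) = 4 → σ⁻¹(4) = 1
σ(2) = 2 → σ⁻¹(2) = 2
σ(3) = 3 → σ⁻¹(3) = 3
σ(4) = 1 → σ⁻¹(1) = 4

σ⁻¹ = [4 2 3 1]


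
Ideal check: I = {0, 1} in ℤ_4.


Check ideal conditions for I = {0, 1} in ℤ_4:
(1) I is an additive subgroup? No
(2) For r ∈ ℤ_4 and a ∈ I: r·a ∈ I? No  [counterexample: r=2, a=1, r·a mod 4 = 2 ∉ I]

No, I is not an ideal of ℤ_4


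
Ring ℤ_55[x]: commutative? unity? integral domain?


ℤ_55 has zero divisors (5·11 ≡ 0), and these lift to constant zero divisors in ℤ_55[x]; so not an integral domain
Commutative: Yes
Integral domain: No
Has unity: Yes

ℤ_55[x]: Commutative=Yes, Unity=Yes


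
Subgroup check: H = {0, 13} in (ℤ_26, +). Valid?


Subgroup test for H = {0, 13} in (ℤ_26, +):
(1) 0 ∈ H? Yes
(2) Closure: for all a,b ∈ H, (a+b) mod 26 ∈ H? Yes
(3) Inverses: for all a ∈ H, -a mod 26 ∈ H? Yes

Yes, H is a subgroup of ℤ_26


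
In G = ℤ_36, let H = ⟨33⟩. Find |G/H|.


|⟨33⟩| = n / gcd(33, 36) = 36 / 3 = 12
H is normal (ℤ_36 is abelian).
|G/H| = |G| / |H| = 36 / 12 = 3

|G/H| = 3


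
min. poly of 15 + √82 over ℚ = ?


Let α = 15 + √82. Then α - 15 = √82, so (α - 15)² = 82, giving α² - 30α + 143 = 0. Degree 2 and α ∉ ℚ, so this is the minimal polynomial.

Minimal polynomial: x² - 30x + 143


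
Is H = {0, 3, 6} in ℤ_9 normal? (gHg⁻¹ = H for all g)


H = {0, 3, 6} in ℤ_9
ℤ_9 is abelian; every subgroup of an abelian group is normal

Yes, normal subgroup


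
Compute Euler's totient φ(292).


Factor n: 292 = 2^2 × 73
φ(n) = n · ∏(1 - 1/p) over distinct primes p | n
φ(292) = 292 · (1 - 1/2) · (1 - 1/73) = 144

φ(292) = 144


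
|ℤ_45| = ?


ℤ_n has n elements.

|ℤ_45| = 45


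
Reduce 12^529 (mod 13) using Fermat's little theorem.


Fermat's little theorem: if p is prime and gcd(a,p)=1, then a^(p-1) ≡ 1 (mod p)
p = 13 is prime, gcd(12,13) = 1
Reduce exponent: 529 mod 12 = 1
So 12^529 ≡ 12^1 (mod 13)
12^1 mod 13 = 12

12^529 ≡ 12 (mod 13)


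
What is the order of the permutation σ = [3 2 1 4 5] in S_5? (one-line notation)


Cycle decomposition: (1 3)
Cycle lengths: 2
Order = lcm(2) = 2

ord(σ) = 2


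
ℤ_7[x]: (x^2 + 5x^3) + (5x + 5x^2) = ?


Add coefficients mod 7:
x^0: 0 + 0 = 0 (mod 7)
x^1: 0 + 5 = 5 (mod 7)
x^2: 1 + 5 = 6 (mod 7)
x^3: 5 + 0 = 5 (mod 7)
Result: 5x + 6x^2 + 5x^3

f + g = 5x + 6x^2 + 5x^3


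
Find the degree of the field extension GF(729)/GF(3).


GF(729) = GF(3^6), so the extension degree is 6

[GF(729)/GF(3)] = 6


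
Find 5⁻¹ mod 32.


Use the extended Euclidean algorithm to write 1 = 5·s + 32·t; then s mod 32 is the inverse.
Euclidean algorithm:
  5 = 0·32 + 5
  32 = 6·5 + 2
  5 = 2·2 + 1
  2 = 2·1 + 0
gcd(5,32) = 1
Back-substitution gives: 5·(13) + 32·(-2) = 1
So 5⁻¹ ≡ 13 ≡ 13 (mod 32)
Check: 5 × 13 = 65 ≡ 1 (mod 32) ✓

5⁻¹ ≡ 13 (mod 32)


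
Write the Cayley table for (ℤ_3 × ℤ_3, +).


Elements: {(0,0), (0,1), (0,2), (1,0), (1,1), (1,2), (2,0), (2,1), (2,2)}
Operation: componentwise addition mod (3, 3)
Entry (a, b) = ((a₁+b₁) mod 3, (a₂+b₂) mod 3)

Cayley table:
      | (0,0) | (0,1) | (0,2) | (1,0) | (1,1) | (1,2) | (2,0) | (2,1) | (2,2)
(0,0) | (0,0) | (0,1) | (0,2) | (1,0) | (1,1) | (1,2) | (2,0) | (2,1) | (2,2)
(0,1) | (0,1) | (0,2) | (0,0) | (1,1) | (1,2) | (1,0) | (2,1) | (2,2) | (2,0)
(0,2) | (0,2) | (0,0) | (0,1) | (1,2) | (1,0) | (1,1) | (2,2) | (2,0) | (2,1)
(1,0) | (1,0) | (1,1) | (1,2) | (2,0) | (2,1) | (2,2) | (0,0) | (0,1) | (0,2)
(1,1) | (1,1) | (1,2) | (1,0) | (2,1) | (2,2) | (2,0) | (0,1) | (0,2) | (0,0)
(1,2) | (1,2) | (1,0) | (1,1) | (2,2) | (2,0) | (2,1) | (0,2) | (0,0) | (0,1)
(2,0) | (2,0) | (2,1) | (2,2) | (0,0) | (0,1) | (0,2) | (1,0) | (1,1) | (1,2)
(2,1) | (2,1) | (2,2) | (2,0) | (0,1) | (0,2) | (0,0) | (1,1) | (1,2) | (1,0)
(2,2) | (2,2) | (2,0) | (2,1) | (0,2) | (0,0) | (0,1) | (1,2) | (1,0) | (1,1)


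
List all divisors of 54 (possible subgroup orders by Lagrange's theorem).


Lagrange's theorem: |H| divides |G|
|G| = 54
Divisors of 54: 1, 2, 3, 6, 9, 18, 27, 54

Possible subgroup orders: {1, 2, 3, 6, 9, 18, 27, 54}


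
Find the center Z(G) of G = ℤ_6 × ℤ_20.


Z(G) = {g ∈ G | gx = xg for all x ∈ G}
Direct product of abelian groups is abelian, so Z(G) = G

Z(ℤ_6 × ℤ_20) = ℤ_6 × ℤ_20


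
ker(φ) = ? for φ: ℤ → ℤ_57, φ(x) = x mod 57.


Kernel = preimage of identity
ker(φ) = {x ∈ ℤ : x ≡ 0 (mod 57)} = 57ℤ = {0, ±57, ±114, ...}

ker(φ) = 57ℤ


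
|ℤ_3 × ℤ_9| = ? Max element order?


|ℤ_3 × ℤ_9| = 3 × 9 = 27
Max element order = lcm(3,9) = 9
Cyclic? No (gcd=3)

|ℤ_3×ℤ_9| = 27, max element order = 9


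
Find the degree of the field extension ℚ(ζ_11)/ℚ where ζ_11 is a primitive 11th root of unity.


[ℚ(ζ_n):ℚ] = deg Φ_n(x) = φ(n). Here φ(11) = 10

[ℚ(ζ_11)/ℚ where ζ_11 is a primitive 11th root of unity] = 10


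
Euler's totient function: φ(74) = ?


Factor n: 74 = 2 × 37
φ(n) = n · ∏(1 - 1/p) over distinct primes p | n
φ(74) = 74 · (1 - 1/2) · (1 - 1/37) = 36

φ(74) = 36


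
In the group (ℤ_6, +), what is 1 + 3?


Operation: addition mod 6
1 + 3 = (a + b) mod 6 with a = 1, b = 3

1 + 3 = 4


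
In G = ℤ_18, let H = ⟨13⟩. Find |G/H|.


|⟨13⟩| = n / gcd(13, 18) = 18 / 1 = 18
H is normal (ℤ_18 is abelian).
|G/H| = |G| / |H| = 18 / 18 = 1

|G/H| = 1


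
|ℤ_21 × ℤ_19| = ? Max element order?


|ℤ_21 × ℤ_19| = 21 × 19 = 399
Max element order = lcm(21,19) = 399
Cyclic? Yes (gcd=1)

|ℤ_21×ℤ_19| = 399, max element order = 399


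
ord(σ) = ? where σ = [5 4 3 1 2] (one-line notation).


Cycle decomposition: (1 5 2 4)
Cycle lengths: 4
Order = lcm(4) = 4

ord(σ) = 4


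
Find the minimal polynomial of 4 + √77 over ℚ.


Let α = 4 + √77. Then α - 4 = √77, so (α - 4)² = 77, giving α² - 8α - 61 = 0. Degree 2 and α ∉ ℚ, so this is the minimal polynomial.

Minimal polynomial: x² - 8x - 61


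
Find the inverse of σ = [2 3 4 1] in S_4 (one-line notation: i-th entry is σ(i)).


To find σ⁻¹, swap domain and range:
σ(1) = 2 → σ⁻¹(2) = 1
σ(2) = 3 → σ⁻¹(3) = 2
σ(3) = 4 → σ⁻¹(4) = 3
σ(4) = 1 → σ⁻¹(1) = 4

σ⁻¹ = [4 1 2 3]


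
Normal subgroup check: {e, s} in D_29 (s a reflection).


H = {e, s} in D_29 (s a reflection)
r·s·r⁻¹ = sr⁻² ≠ s for n ≥ 3, so {e, s} is not closed under conjugation

No, not a normal subgroup


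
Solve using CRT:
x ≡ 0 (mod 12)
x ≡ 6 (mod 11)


m₁ = 12, m₂ = 11, gcd = 1, so CRT applies. M = m₁·m₂ = 132
Let M₁ = M/m₁ = 11, M₂ = M/m₂ = 12
Find y₁ ≡ M₁⁻¹ (mod m₁): 11⁻¹ ≡ 11 (mod 12)
Find y₂ ≡ M₂⁻¹ (mod m₂): 12⁻¹ ≡ 1 (mod 11)
x = a₁·M₁·y₁ + a₂·M₂·y₂ = 0·11·11 + 6·12·1 = 72
Reduce mod 132: x ≡ 72
Check: 72 mod 12 = 0 ✓, 72 mod 11 = 6 ✓

x ≡ 72 (mod 132)


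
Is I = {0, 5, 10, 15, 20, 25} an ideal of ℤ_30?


Check ideal conditions for I = {0, 5, 10, 15, 20, 25} in ℤ_30:
(1) I is an additive subgroup? Yes
(2) For r ∈ ℤ_30 and a ∈ I: r·a ∈ I? Yes

Yes, I is an ideal of ℤ_30


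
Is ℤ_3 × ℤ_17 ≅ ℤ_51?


Comparing ℤ_3 × ℤ_17 and ℤ_51:
gcd(3,17) = 1, so ℤ_3 × ℤ_17 ≅ ℤ_51 (CRT)

Yes, ℤ_3 × ℤ_17 ≅ ℤ_51


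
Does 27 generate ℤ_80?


g generates ℤ_n iff gcd(g, n) = 1
gcd(27, 80) = 1
Since gcd = 1, 27 is a generator.

Yes, 27 generates ℤ_80


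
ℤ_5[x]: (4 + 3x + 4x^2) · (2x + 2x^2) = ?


Expand and collect like terms; reduce coefficients mod 5:
x^0: 4·0 = 0 ≡ 0 (mod 5)
x^1: 4·2 + 3·0 = 8 ≡ 3 (mod 5)
x^2: 4·2 + 3·2 + 4·0 = 14 ≡ 4 (mod 5)
x^3: 3·2 + 4·2 = 14 ≡ 4 (mod 5)
x^4: 4·2 = 8 ≡ 3 (mod 5)
Result: 3x + 4x^2 + 4x^3 + 3x^4

f · g = 3x + 4x^2 + 4x^3 + 3x^4


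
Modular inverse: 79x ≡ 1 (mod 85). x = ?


Use the extended Euclidean algorithm to write 1 = 79·s + 85·t; then s mod 85 is the inverse.
Euclidean algorithm:
  79 = 0·85 + 79
  85 = 1·79 + 6
  79 = 13·6 + 1
  6 = 6·1 + 0
gcd(79,85) = 1
Back-substitution gives: 79·(14) + 85·(-13) = 1
So 79⁻¹ ≡ 14 ≡ 14 (mod 85)
Check: 79 × 14 = 1106 ≡ 1 (mod 85) ✓

79⁻¹ ≡ 14 (mod 85)


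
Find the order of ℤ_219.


ℤ_n has n elements.

|ℤ_219| = 219


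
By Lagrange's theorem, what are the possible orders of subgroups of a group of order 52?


Lagrange's theorem: |H| divides |G|
|G| = 52
Divisors of 52: 1, 2, 4, 13, 26, 52

Possible subgroup orders: {1, 2, 4, 13, 26, 52}


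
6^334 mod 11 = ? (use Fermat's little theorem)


Fermat's little theorem: if p is prime and gcd(a,p)=1, then a^(p-1) ≡ 1 (mod p)
p = 11 is prime, gcd(6,11) = 1
Reduce exponent: 334 mod 10 = 4
So 6^334 ≡ 6^4 (mod 11)
6^4 mod 11 = 9

6^334 ≡ 9 (mod 11)


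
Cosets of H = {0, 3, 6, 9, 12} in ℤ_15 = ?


H = {0, 3, 6, 9, 12}, |H| = 5
Number of cosets = |G|/|H| = 15/5 = 3
0 + H = {0, 3, 6, 9, 12}
1 + H = {1, 4, 7, 10, 13}
2 + H = {2, 5, 8, 11, 14}

Cosets: 0+H={0,3,6,9,12}; 1+H={1,4,7,10,13}; 2+H={2,5,8,11,14}


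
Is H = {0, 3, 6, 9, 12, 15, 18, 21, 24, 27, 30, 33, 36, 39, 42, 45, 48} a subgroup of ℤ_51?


Subgroup test for H = {0, 3, 6, 9, 12, 15, 18, 21, 24, 27, 30, 33, 36, 39, 42, 45, 48} in (ℤ_51, +):
(1) 0 ∈ H? Yes
(2) Closure: for all a,b ∈ H, (a+b) mod 51 ∈ H? Yes
(3) Inverses: for all a ∈ H, -a mod 51 ∈ H? Yes

Yes, H is a subgroup of ℤ_51


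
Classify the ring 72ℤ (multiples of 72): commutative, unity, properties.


72ℤ is a commutative ring under +,× but has no multiplicative identity (1 ∉ 72ℤ); it has no zero divisors, but without unity it is not an integral domain
Commutative: Yes
Integral domain: No
Has unity: No

72ℤ (multiples of 72): Commutative=Yes, Unity=No


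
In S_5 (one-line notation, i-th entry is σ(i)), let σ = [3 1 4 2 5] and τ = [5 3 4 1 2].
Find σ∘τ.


σ∘τ: apply τ first, then σ
1 →τ 5 →σ 5
2 →τ 3 →σ 4
3 →τ 4 →σ 2
4 →τ 1 →σ 3
5 →τ 2 →σ 1

σ∘τ = [5 4 2 3 1]


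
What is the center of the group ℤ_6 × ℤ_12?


Z(G) = {g ∈ G | gx = xg for all x ∈ G}
Direct product of abelian groups is abelian, so Z(G) = G

Z(ℤ_6 × ℤ_12) = ℤ_6 × ℤ_12


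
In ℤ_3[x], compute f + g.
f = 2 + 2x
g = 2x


Add coefficients mod 3:
x^0: 2 + 0 = 2 (mod 3)
x^1: 2 + 2 = 1 (mod 3)
Result: 2 + x

f + g = 2 + x


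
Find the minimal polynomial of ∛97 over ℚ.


∛97 satisfies x³ - 97 = 0, irreducible over ℚ (no rational root; 97 is not a perfect cube)

Minimal polynomial: x³ - 97


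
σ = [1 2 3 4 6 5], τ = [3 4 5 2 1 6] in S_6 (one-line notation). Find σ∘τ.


σ∘τ: apply τ first, then σ
1 →τ 3 →σ 3
2 →τ 4 →σ 4
3 →τ 5 →σ 6
4 →τ 2 →σ 2
5 →τ 1 →σ 1
6 →τ 6 →σ 5

σ∘τ = [3 4 6 2 1 5]


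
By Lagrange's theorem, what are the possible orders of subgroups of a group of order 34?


Lagrange's theorem: |H| divides |G|
|G| = 34
Divisors of 34: 1, 2, 17, 34

Possible subgroup orders: {1, 2, 17, 34}


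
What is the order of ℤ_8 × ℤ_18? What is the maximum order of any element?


|ℤ_8 × ℤ_18| = 8 × 18 = 144
Max element order = lcm(8,18) = 72
Cyclic? No (gcd=2)

|ℤ_8×ℤ_18| = 144, max element order = 72


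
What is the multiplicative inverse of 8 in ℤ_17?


Use the extended Euclidean algorithm to write 1 = 8·s + 17·t; then s mod 17 is the inverse.
Euclidean algorithm:
  8 = 0·17 + 8
  17 = 2·8 + 1
  8 = 8·1 + 0
gcd(8,17) = 1
Back-substitution gives: 8·(-2) + 17·(1) = 1
So 8⁻¹ ≡ -2 ≡ 15 (mod 17)
Check: 8 × 15 = 120 ≡ 1 (mod 17) ✓

8⁻¹ ≡ 15 (mod 17)


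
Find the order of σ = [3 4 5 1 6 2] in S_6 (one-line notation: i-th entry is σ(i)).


Cycle decomposition: (1 3 5 6 2 4)
Cycle lengths: 6
Order = lcm(6) = 6

ord(σ) = 6


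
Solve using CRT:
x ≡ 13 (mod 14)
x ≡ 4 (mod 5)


m₁ = 14, m₂ = 5, gcd = 1, so CRT applies. M = m₁·m₂ = 70
Let M₁ = M/m₁ = 5, M₂ = M/m₂ = 14
Find y₁ ≡ M₁⁻¹ (mod m₁): 5⁻¹ ≡ 3 (mod 14)
Find y₂ ≡ M₂⁻¹ (mod m₂): 14⁻¹ ≡ 4 (mod 5)
x = a₁·M₁·y₁ + a₂·M₂·y₂ = 13·5·3 + 4·14·4 = 419
Reduce mod 70: x ≡ 69
Check: 69 mod 14 = 13 ✓, 69 mod 5 = 4 ✓

x ≡ 69 (mod 70)


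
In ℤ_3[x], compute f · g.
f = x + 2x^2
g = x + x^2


Expand and collect like terms; reduce coefficients mod 3:
x^0: 0·0 = 0 ≡ 0 (mod 3)
x^1: 0·1 + 1·0 = 0 ≡ 0 (mod 3)
x^2: 0·1 + 1·1 + 2·0 = 1 ≡ 1 (mod 3)
x^3: 1·1 + 2·1 = 3 ≡ 0 (mod 3)
x^4: 2·1 = 2 ≡ 2 (mod 3)
Result: x^2 + 2x^4

f · g = x^2 + 2x^4


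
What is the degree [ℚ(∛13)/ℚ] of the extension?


∛13 has minimal polynomial x³ - 13 (irreducible over ℚ since 13 is not a perfect cube)

[ℚ(∛13)/ℚ] = 3


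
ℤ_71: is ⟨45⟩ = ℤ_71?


g generates ℤ_n iff gcd(g, n) = 1
gcd(45, 71) = 1
Since gcd = 1, 45 is a generator.

Yes, 45 generates ℤ_71


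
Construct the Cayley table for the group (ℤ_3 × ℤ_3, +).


Elements: {(0,0), (0,1), (0,2), (1,0), (1,1), (1,2), (2,0), (2,1), (2,2)}
Operation: componentwise addition mod (3, 3)
Entry (a, b) = ((a₁+b₁) mod 3, (a₂+b₂) mod 3)

Cayley table:
      | (0,0) | (0,1) | (0,2) | (1,0) | (1,1) | (1,2) | (2,0) | (2,1) | (2,2)
(0,0) | (0,0) | (0,1) | (0,2) | (1,0) | (1,1) | (1,2) | (2,0) | (2,1) | (2,2)
(0,1) | (0,1) | (0,2) | (0,0) | (1,1) | (1,2) | (1,0) | (2,1) | (2,2) | (2,0)
(0,2) | (0,2) | (0,0) | (0,1) | (1,2) | (1,0) | (1,1) | (2,2) | (2,0) | (2,1)
(1,0) | (1,0) | (1,1) | (1,2) | (2,0) | (2,1) | (2,2) | (0,0) | (0,1) | (0,2)
(1,1) | (1,1) | (1,2) | (1,0) | (2,1) | (2,2) | (2,0) | (0,1) | (0,2) | (0,0)
(1,2) | (1,2) | (1,0) | (1,1) | (2,2) | (2,0) | (2,1) | (0,2) | (0,0) | (0,1)
(2,0) | (2,0) | (2,1) | (2,2) | (0,0) | (0,1) | (0,2) | (1,0) | (1,1) | (1,2)
(2,1) | (2,1) | (2,2) | (2,0) | (0,1) | (0,2) | (0,0) | (1,1) | (1,2) | (1,0)
(2,2) | (2,2) | (2,0) | (2,1) | (0,2) | (0,0) | (0,1) | (1,2) | (1,0) | (1,1)


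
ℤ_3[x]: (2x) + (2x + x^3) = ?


Add coefficients mod 3:
x^0: 0 + 0 = 0 (mod 3)
x^1: 2 + 2 = 1 (mod 3)
x^2: 0 + 0 = 0 (mod 3)
x^3: 0 + 1 = 1 (mod 3)
Result: x + x^3

f + g = x + x^3


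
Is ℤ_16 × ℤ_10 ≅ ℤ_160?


Comparing ℤ_16 × ℤ_10 and ℤ_160:
gcd(16,10) = 2 ≠ 1. Max element order in ℤ_16×ℤ_10 is lcm(16,10) = 80 < 160, so it has no element of order 160

No, ℤ_16 × ℤ_10 ≇ ℤ_160


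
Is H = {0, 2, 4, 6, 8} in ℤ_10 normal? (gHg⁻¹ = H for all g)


H = {0, 2, 4, 6, 8} in ℤ_10
ℤ_10 is abelian; every subgroup of an abelian group is normal

Yes, normal subgroup


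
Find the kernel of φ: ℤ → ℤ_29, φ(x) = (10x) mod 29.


Kernel = preimage of identity
ker(φ) = {x ∈ ℤ : 10x ≡ 0 (mod 29)}. gcd(10,29) = 1, so 10x ≡ 0 (mod 29) ⟺ x ≡ 0 (mod 29/1 = 29). Hence ker(φ) = 29ℤ

ker(φ) = 29ℤ


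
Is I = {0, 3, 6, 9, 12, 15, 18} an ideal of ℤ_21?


Check ideal conditions for I = {0, 3, 6, 9, 12, 15, 18} in ℤ_21:
(1) I is an additive subgroup? Yes
(2) For r ∈ ℤ_21 and a ∈ I: r·a ∈ I? Yes

Yes, I is an ideal of ℤ_21


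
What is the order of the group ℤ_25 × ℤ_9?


|A × B| = |A| · |B|
|ℤ_25 × ℤ_9| = 25 × 9 = 225

|ℤ_25 × ℤ_9| = 225


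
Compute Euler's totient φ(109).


Factor n: 109 = 109
φ(n) = n · ∏(1 - 1/p) over distinct primes p | n
φ(109) = 109 · (1 - 1/109) = 108

φ(109) = 108


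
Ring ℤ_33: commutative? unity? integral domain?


ℤ_33 is a commutative ring with unity 1; 33 = 3×11 is composite, so 3·11 ≡ 0 gives zero divisors (not an integral domain)
Commutative: Yes
Integral domain: No
Has unity: Yes

ℤ_33: Commutative=Yes, Unity=Yes


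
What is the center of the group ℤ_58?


Z(G) = {g ∈ G | gx = xg for all x ∈ G}
ℤ_58 is abelian, so Z(G) = G

Z(ℤ_58) = ℤ_58


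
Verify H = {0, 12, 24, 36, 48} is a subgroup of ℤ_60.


Subgroup test for H = {0, 12, 24, 36, 48} in (ℤ_60, +):
(1) 0 ∈ H? Yes
(2) Closure: for all a,b ∈ H, (a+b) mod 60 ∈ H? Yes
(3) Inverses: for all a ∈ H, -a mod 60 ∈ H? Yes

Yes, H is a subgroup of ℤ_60


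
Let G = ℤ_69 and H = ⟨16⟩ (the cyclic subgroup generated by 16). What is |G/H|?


|⟨16⟩| = n / gcd(16, 69) = 69 / 1 = 69
H is normal (ℤ_69 is abelian).
|G/H| = |G| / |H| = 69 / 69 = 1

|G/H| = 1


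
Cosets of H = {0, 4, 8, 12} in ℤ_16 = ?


H = {0, 4, 8, 12}, |H| = 4
Number of cosets = |G|/|H| = 16/4 = 4
0 + H = {0, 4, 8, 12}
1 + H = {1, 5, 9, 13}
2 + H = {2, 6, 10, 14}
3 + H = {3, 7, 11, 15}

Cosets: 0+H={0,4,8,12}; 1+H={1,5,9,13}; 2+H={2,6,10,14}; 3+H={3,7,11,15}


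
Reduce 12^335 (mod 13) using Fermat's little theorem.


Fermat's little theorem: if p is prime and gcd(a,p)=1, then a^(p-1) ≡ 1 (mod p)
p = 13 is prime, gcd(12,13) = 1
Reduce exponent: 335 mod 12 = 11
So 12^335 ≡ 12^11 (mod 13)
12^11 mod 13 = 12

12^335 ≡ 12 (mod 13)


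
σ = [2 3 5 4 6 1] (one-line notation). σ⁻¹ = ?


To find σ⁻¹, swap domain and range:
σ(1) = 2 → σ⁻¹(2) = 1
σ(2) = 3 → σ⁻¹(3) = 2
σ(3) = 5 → σ⁻¹(5) = 3
σ(4) = 4 → σ⁻¹(4) = 4
σ(5) = 6 → σ⁻¹(6) = 5
σ(6) = 1 → σ⁻¹(1) = 6

σ⁻¹ = [6 1 2 4 3 5]


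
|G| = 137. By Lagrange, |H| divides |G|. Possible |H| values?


Lagrange's theorem: |H| divides |G|
|G| = 137
Divisors of 137: 1, 137

Possible subgroup orders: {1, 137}


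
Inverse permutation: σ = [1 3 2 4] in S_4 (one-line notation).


To find σ⁻¹, swap domain and range:
σ(1) = 1 → σ⁻¹(1) = 1
σ(2) = 3 → σ⁻¹(3) = 2
σ(3) = 2 → σ⁻¹(2) = 3
σ(4) = 4 → σ⁻¹(4) = 4

σ⁻¹ = [1 3 2 4]


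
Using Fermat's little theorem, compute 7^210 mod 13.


Fermat's little theorem: if p is prime and gcd(a,p)=1, then a^(p-1) ≡ 1 (mod p)
p = 13 is prime, gcd(7,13) = 1
Reduce exponent: 210 mod 12 = 6
So 7^210 ≡ 7^6 (mod 13)
7^6 mod 13 = 12

7^210 ≡ 12 (mod 13)


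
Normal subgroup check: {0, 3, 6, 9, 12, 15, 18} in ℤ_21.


H = {0, 3, 6, 9, 12, 15, 18} in ℤ_21
ℤ_21 is abelian; every subgroup of an abelian group is normal

Yes, normal subgroup


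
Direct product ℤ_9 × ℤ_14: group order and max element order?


|ℤ_9 × ℤ_14| = 9 × 14 = 126
Max element order = lcm(9,14) = 126
Cyclic? Yes (gcd=1)

|ℤ_9×ℤ_14| = 126, max element order = 126


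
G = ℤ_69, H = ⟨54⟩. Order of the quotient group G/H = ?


|⟨54⟩| = n / gcd(54, 69) = 69 / 3 = 23
H is normal (ℤ_69 is abelian).
|G/H| = |G| / |H| = 69 / 23 = 3

|G/H| = 3


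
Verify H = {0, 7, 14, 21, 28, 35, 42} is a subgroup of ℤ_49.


Subgroup test for H = {0, 7, 14, 21, 28, 35, 42} in (ℤ_49, +):
(1) 0 ∈ H? Yes
(2) Closure: for all a,b ∈ H, (a+b) mod 49 ∈ H? Yes
(3) Inverses: for all a ∈ H, -a mod 49 ∈ H? Yes

Yes, H is a subgroup of ℤ_49


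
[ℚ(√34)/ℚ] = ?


√34 has minimal polynomial x² - 34 (irreducible over ℚ since 34 is squarefree)

[ℚ(√34)/ℚ] = 2


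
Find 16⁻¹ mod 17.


Use the extended Euclidean algorithm to write 1 = 16·s + 17·t; then s mod 17 is the inverse.
Euclidean algorithm:
  16 = 0·17 + 16
  17 = 1·16 + 1
  16 = 16·1 + 0
gcd(16,17) = 1
Back-substitution gives: 16·(-1) + 17·(1) = 1
So 16⁻¹ ≡ -1 ≡ 16 (mod 17)
Check: 16 × 16 = 256 ≡ 1 (mod 17) ✓

16⁻¹ ≡ 16 (mod 17)


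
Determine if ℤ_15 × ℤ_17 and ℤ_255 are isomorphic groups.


Comparing ℤ_15 × ℤ_17 and ℤ_255:
gcd(15,17) = 1, so ℤ_15 × ℤ_17 ≅ ℤ_255 (CRT)

Yes, ℤ_15 × ℤ_17 ≅ ℤ_255


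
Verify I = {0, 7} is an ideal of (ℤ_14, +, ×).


Check ideal conditions for I = {0, 7} in ℤ_14:
(1) I is an additive subgroup? Yes
(2) For r ∈ ℤ_14 and a ∈ I: r·a ∈ I? Yes

Yes, I is an ideal of ℤ_14


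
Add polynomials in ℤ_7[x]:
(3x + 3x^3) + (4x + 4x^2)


Add coefficients mod 7:
x^0: 0 + 0 = 0 (mod 7)
x^1: 3 + 4 = 0 (mod 7)
x^2: 0 + 4 = 4 (mod 7)
x^3: 3 + 0 = 3 (mod 7)
Result: 4x^2 + 3x^3

f + g = 4x^2 + 3x^3


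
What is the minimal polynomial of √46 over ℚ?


√46 satisfies x² - 46 = 0, irreducible over ℚ since 46 is squarefree

Minimal polynomial: x² - 46


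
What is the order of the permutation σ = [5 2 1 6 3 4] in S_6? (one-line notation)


Cycle decomposition: (1 5 3) (4 6)
Cycle lengths: 3, 2
Order = lcm(3, 2) = 6

ord(σ) = 6


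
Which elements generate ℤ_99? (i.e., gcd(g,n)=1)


g generates ℤ_n iff gcd(g,n) = 1
Prime factors of 99: 3, 11
Generators are g ∈ {1,...,98} not divisible by any of these primes.
Generators: {1, 2, 4, 5, 7, 8, 10, 13, 14, 16, 17, 19, 20, 23, 25, 26, 28, 29, 31, 32, 34, 35, 37, 38, 40, 41, 43, 46, 47, 49, 50, 52, 53, 56, 58, 59, 61, 62, 64, 65, 67, 68, 70, 71, 73, 74, 76, 79, 80, 82, 83, 85, 86, 89, 91, 92, 94, 95, 97, 98}
Number of generators = φ(99) = 60

Generators of ℤ_99 = {1, 2, 4, 5, 7, 8, 10, 13, 14, 16, 17, 19, 20, 23, 25, 26, 28, 29, 31, 32, 34, 35, 37, 38, 40, 41, 43, 46, 47, 49, 50, 52, 53, 56, 58, 59, 61, 62, 64, 65, 67, 68, 70, 71, 73, 74, 76, 79, 80, 82, 83, 85, 86, 89, 91, 92, 94, 95, 97, 98}


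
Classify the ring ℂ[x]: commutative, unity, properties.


Polynomial ring over ℂ (an integral domain) is a commutative integral domain with unity 1
Commutative: Yes
Integral domain: Yes
Has unity: Yes

ℂ[x]: Commutative=Yes, Unity=Yes


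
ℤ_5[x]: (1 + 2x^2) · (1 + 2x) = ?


Expand and collect like terms; reduce coefficients mod 5:
x^0: 1·1 = 1 ≡ 1 (mod 5)
x^1: 1·2 + 0·1 = 2 ≡ 2 (mod 5)
x^2: 0·2 + 2·1 = 2 ≡ 2 (mod 5)
x^3: 2·2 = 4 ≡ 4 (mod 5)
Result: 1 + 2x + 2x^2 + 4x^3

f · g = 1 + 2x + 2x^2 + 4x^3


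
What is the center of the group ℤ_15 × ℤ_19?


Z(G) = {g ∈ G | gx = xg for all x ∈ G}
Direct product of abelian groups is abelian, so Z(G) = G

Z(ℤ_15 × ℤ_19) = ℤ_15 × ℤ_19


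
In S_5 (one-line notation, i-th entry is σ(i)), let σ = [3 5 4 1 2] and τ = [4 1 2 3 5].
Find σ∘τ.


σ∘τ: apply τ first, then σ
1 →τ 4 →σ 1
2 →τ 1 →σ 3
3 →τ 2 →σ 5
4 →τ 3 →σ 4
5 →τ 5 →σ 2

σ∘τ = [1 3 5 4 2]


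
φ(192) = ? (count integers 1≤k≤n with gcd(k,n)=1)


Factor n: 192 = 2^6 × 3
φ(n) = n · ∏(1 - 1/p) over distinct primes p | n
φ(192) = 192 · (1 - 1/2) · (1 - 1/3) = 64

φ(192) = 64


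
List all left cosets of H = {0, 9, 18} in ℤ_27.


H = {0, 9, 18}, |H| = 3
Number of cosets = |G|/|H| = 27/3 = 9
0 + H = {0, 9, 18}
1 + H = {1, 10, 19}
2 + H = {2, 11, 20}
3 + H = {3, 12, 21}
4 + H = {4, 13, 22}
5 + H = {5, 14, 23}
6 + H = {6, 15, 24}
7 + H = {7, 16, 25}
8 + H = {8, 17, 26}

Cosets: 0+H={0,9,18}; 1+H={1,10,19}; 2+H={2,11,20}; 3+H={3,12,21}; 4+H={4,13,22}; 5+H={5,14,23}; 6+H={6,15,24}; 7+H={7,16,25}; 8+H={8,17,26}


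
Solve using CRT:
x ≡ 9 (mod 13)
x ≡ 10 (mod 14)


m₁ = 13, m₂ = 14, gcd = 1, so CRT applies. M = m₁·m₂ = 182
Let M₁ = M/m₁ = 14, M₂ = M/m₂ = 13
Find y₁ ≡ M₁⁻¹ (mod m₁): 14⁻¹ ≡ 1 (mod 13)
Find y₂ ≡ M₂⁻¹ (mod m₂): 13⁻¹ ≡ 13 (mod 14)
x = a₁·M₁·y₁ + a₂·M₂·y₂ = 9·14·1 + 10·13·13 = 1816
Reduce mod 182: x ≡ 178
Check: 178 mod 13 = 9 ✓, 178 mod 14 = 10 ✓

x ≡ 178 (mod 182)


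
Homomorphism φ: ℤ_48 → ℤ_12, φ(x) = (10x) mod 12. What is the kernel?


Kernel = preimage of identity
ker(φ) = {x ∈ ℤ_48 : 10x ≡ 0 (mod 12)}. Since 12 | 48, φ is well-defined. The kernel is the cyclic subgroup ⟨6⟩ of ℤ_48 (order 8), i.e. {0, 6, 12, 18, 24, 30, 36, 42}

ker(φ) = {0, 6, 12, 18, 24, 30, 36, 42}


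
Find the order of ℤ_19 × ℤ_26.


|A × B| = |A| · |B|
|ℤ_19 × ℤ_26| = 19 × 26 = 494

|ℤ_19 × ℤ_26| = 494


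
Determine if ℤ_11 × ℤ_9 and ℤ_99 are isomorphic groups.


Comparing ℤ_11 × ℤ_9 and ℤ_99:
gcd(11,9) = 1, so ℤ_11 × ℤ_9 ≅ ℤ_99 (CRT)

Yes, ℤ_11 × ℤ_9 ≅ ℤ_99


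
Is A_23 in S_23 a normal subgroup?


H = A_23 in S_23
A_23 has index 2 in S_23, and every subgroup of index 2 is normal

Yes, normal subgroup


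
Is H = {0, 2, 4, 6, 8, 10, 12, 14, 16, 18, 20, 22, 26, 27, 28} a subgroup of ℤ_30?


Subgroup test for H = {0, 2, 4, 6, 8, 10, 12, 14, 16, 18, 20, 22, 26, 27, 28} in (ℤ_30, +):
(1) 0 ∈ H? Yes
(2) Closure: for all a,b ∈ H, (a+b) mod 30 ∈ H? No  [counterexample: 2 + 22 = 24 ∉ H]
(3) Inverses: for all a ∈ H, -a mod 30 ∈ H? No

No, H is not a subgroup of ℤ_30


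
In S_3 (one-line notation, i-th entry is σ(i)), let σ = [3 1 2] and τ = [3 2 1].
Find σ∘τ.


σ∘τ: apply τ first, then σ
1 →τ 3 →σ 2
2 →τ 2 →σ 1
3 →τ 1 →σ 3

σ∘τ = [2 1 3]


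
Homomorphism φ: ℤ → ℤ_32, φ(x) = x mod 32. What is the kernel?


Kernel = preimage of identity
ker(φ) = {x ∈ ℤ : x ≡ 0 (mod 32)} = 32ℤ = {0, ±32, ±64, ...}

ker(φ) = 32ℤ


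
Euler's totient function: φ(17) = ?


φ(n) = count of k ∈ {1,...,n} with gcd(k,n)=1
Coprimes to 17: {1, 2, 3, 4, 5, 6, 7, 8, 9, 10, 11, 12, 13, 14, 15, 16}
Count: 16

φ(17) = 16


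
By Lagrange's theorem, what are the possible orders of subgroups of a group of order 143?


Lagrange's theorem: |H| divides |G|
|G| = 143
Divisors of 143: 1, 11, 13, 143

Possible subgroup orders: {1, 11, 13, 143}


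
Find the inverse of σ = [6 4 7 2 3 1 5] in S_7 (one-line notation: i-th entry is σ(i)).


To find σ⁻¹, swap domain and range:
σ(1) = 6 → σ⁻¹(6) = 1
σ(2) = 4 → σ⁻¹(4) = 2
σ(3) = 7 → σ⁻¹(7) = 3
σ(4) = 2 → σ⁻¹(2) = 4
σ(5) = 3 → σ⁻¹(3) = 5
σ(6) = 1 → σ⁻¹(1) = 6
σ(7) = 5 → σ⁻¹(5) = 7

σ⁻¹ = [6 4 5 2 7 1 3]


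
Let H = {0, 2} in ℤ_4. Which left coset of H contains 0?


0 + H = {0 + h (mod 4) : h ∈ H}
0+0=0, 0+2=2

0 + H = {0, 2}


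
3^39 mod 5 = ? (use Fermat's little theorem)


Fermat's little theorem: if p is prime and gcd(a,p)=1, then a^(p-1) ≡ 1 (mod p)
p = 5 is prime, gcd(3,5) = 1
Reduce exponent: 39 mod 4 = 3
So 3^39 ≡ 3^3 (mod 5)
3^3 mod 5 = 2

3^39 ≡ 2 (mod 5)


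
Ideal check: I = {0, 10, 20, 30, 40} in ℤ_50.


Check ideal conditions for I = {0, 10, 20, 30, 40} in ℤ_50:
(1) I is an additive subgroup? Yes
(2) For r ∈ ℤ_50 and a ∈ I: r·a ∈ I? Yes

Yes, I is an ideal of ℤ_50


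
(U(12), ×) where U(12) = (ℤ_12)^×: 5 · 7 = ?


Operation: multiplication mod 12
5 · 7 = (a × b) mod 12 with a = 5, b = 7

5 · 7 = 11


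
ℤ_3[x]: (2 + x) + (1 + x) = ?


Add coefficients mod 3:
x^0: 2 + 1 = 0 (mod 3)
x^1: 1 + 1 = 2 (mod 3)
Result: 2x

f + g = 2x


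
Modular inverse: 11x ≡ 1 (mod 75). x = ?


Use the extended Euclidean algorithm to write 1 = 11·s + 75·t; then s mod 75 is the inverse.
Euclidean algorithm:
  11 = 0·75 + 11
  75 = 6·11 + 9
  11 = 1·9 + 2
  9 = 4·2 + 1
  2 = 2·1 + 0
gcd(11,75) = 1
Back-substitution gives: 11·(-34) + 75·(5) = 1
So 11⁻¹ ≡ -34 ≡ 41 (mod 75)
Check: 11 × 41 = 451 ≡ 1 (mod 75) ✓

11⁻¹ ≡ 41 (mod 75)


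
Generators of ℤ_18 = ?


g generates ℤ_n iff gcd(g,n) = 1
Prime factors of 18: 2, 3
Generators are g ∈ {1,...,17} not divisible by any of these primes.
Generators: {1, 5, 7, 11, 13, 17}
Number of generators = φ(18) = 6

Generators of ℤ_18 = {1, 5, 7, 11, 13, 17}


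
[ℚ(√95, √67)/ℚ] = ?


[ℚ(√95,√67):ℚ] = [ℚ(√95,√67):ℚ(√95)]·[ℚ(√95):ℚ] = 2·2 = 4

[ℚ(√95, √67)/ℚ] = 4


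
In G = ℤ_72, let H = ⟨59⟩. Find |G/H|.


|⟨59⟩| = n / gcd(59, 72) = 72 / 1 = 72
H is normal (ℤ_72 is abelian).
|G/H| = |G| / |H| = 72 / 72 = 1

|G/H| = 1


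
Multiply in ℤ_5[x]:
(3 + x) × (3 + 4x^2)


Expand and collect like terms; reduce coefficients mod 5:
x^0: 3·3 = 9 ≡ 4 (mod 5)
x^1: 3·0 + 1·3 = 3 ≡ 3 (mod 5)
x^2: 3·4 + 1·0 = 12 ≡ 2 (mod 5)
x^3: 1·4 = 4 ≡ 4 (mod 5)
Result: 4 + 3x + 2x^2 + 4x^3

f · g = 4 + 3x + 2x^2 + 4x^3


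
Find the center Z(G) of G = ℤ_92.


Z(G) = {g ∈ G | gx = xg for all x ∈ G}
ℤ_92 is abelian, so Z(G) = G

Z(ℤ_92) = ℤ_92


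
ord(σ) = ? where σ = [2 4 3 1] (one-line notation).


Cycle decomposition: (1 2 4)
Cycle lengths: 3
Order = lcm(3) = 3

ord(σ) = 3


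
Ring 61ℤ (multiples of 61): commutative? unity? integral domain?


61ℤ is a commutative ring under +,× but has no multiplicative identity (1 ∉ 61ℤ); it has no zero divisors, but without unity it is not an integral domain
Commutative: Yes
Integral domain: No
Has unity: No

61ℤ (multiples of 61): Commutative=Yes, Unity=No


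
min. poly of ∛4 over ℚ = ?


∛4 satisfies x³ - 4 = 0, irreducible over ℚ (no rational root; 4 is not a perfect cube)

Minimal polynomial: x³ - 4


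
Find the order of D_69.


|D_n| = 2n (n rotations and n reflections)
|D_69| = 2×69 = 138

|D_69| = 138


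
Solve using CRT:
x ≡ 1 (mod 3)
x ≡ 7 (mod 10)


m₁ = 3, m₂ = 10, gcd = 1, so CRT applies. M = m₁·m₂ = 30
Let M₁ = M/m₁ = 10, M₂ = M/m₂ = 3
Find y₁ ≡ M₁⁻¹ (mod m₁): 10⁻¹ ≡ 1 (mod 3)
Find y₂ ≡ M₂⁻¹ (mod m₂): 3⁻¹ ≡ 7 (mod 10)
x = a₁·M₁·y₁ + a₂·M₂·y₂ = 1·10·1 + 7·3·7 = 157
Reduce mod 30: x ≡ 7
Check: 7 mod 3 = 1 ✓, 7 mod 10 = 7 ✓

x ≡ 7 (mod 30)


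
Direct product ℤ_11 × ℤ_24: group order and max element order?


|ℤ_11 × ℤ_24| = 11 × 24 = 264
Max element order = lcm(11,24) = 264
Cyclic? Yes (gcd=1)

|ℤ_11×ℤ_24| = 264, max element order = 264


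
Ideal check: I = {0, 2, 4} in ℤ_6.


Check ideal conditions for I = {0, 2, 4} in ℤ_6:
(1) I is an additive subgroup? Yes
(2) For r ∈ ℤ_6 and a ∈ I: r·a ∈ I? Yes

Yes, I is an ideal of ℤ_6


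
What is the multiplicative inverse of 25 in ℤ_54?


Use the extended Euclidean algorithm to write 1 = 25·s + 54·t; then s mod 54 is the inverse.
Euclidean algorithm:
  25 = 0·54 + 25
  54 = 2·25 + 4
  25 = 6·4 + 1
  4 = 4·1 + 0
gcd(25,54) = 1
Back-substitution gives: 25·(13) + 54·(-6) = 1
So 25⁻¹ ≡ 13 ≡ 13 (mod 54)
Check: 25 × 13 = 325 ≡ 1 (mod 54) ✓

25⁻¹ ≡ 13 (mod 54)


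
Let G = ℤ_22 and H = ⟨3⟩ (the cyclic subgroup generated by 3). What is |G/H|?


|⟨3⟩| = n / gcd(3, 22) = 22 / 1 = 22
H is normal (ℤ_22 is abelian).
|G/H| = |G| / |H| = 22 / 22 = 1

|G/H| = 1


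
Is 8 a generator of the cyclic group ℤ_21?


g generates ℤ_n iff gcd(g, n) = 1
gcd(8, 21) = 1
Since gcd = 1, 8 is a generator.

Yes, 8 generates ℤ_21


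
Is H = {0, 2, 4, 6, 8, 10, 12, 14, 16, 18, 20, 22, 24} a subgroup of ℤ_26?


Subgroup test for H = {0, 2, 4, 6, 8, 10, 12, 14, 16, 18, 20, 22, 24} in (ℤ_26, +):
(1) 0 ∈ H? Yes
(2) Closure: for all a,b ∈ H, (a+b) mod 26 ∈ H? Yes
(3) Inverses: for all a ∈ H, -a mod 26 ∈ H? Yes

Yes, H is a subgroup of ℤ_26


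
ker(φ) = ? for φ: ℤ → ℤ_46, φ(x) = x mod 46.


Kernel = preimage of identity
ker(φ) = {x ∈ ℤ : x ≡ 0 (mod 46)} = 46ℤ = {0, ±46, ±92, ...}

ker(φ) = 46ℤ


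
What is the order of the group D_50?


|D_n| = 2n (n rotations and n reflections)
|D_50| = 2×50 = 100

|D_50| = 100


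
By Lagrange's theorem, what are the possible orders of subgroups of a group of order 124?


Lagrange's theorem: |H| divides |G|
|G| = 124
Divisors of 124: 1, 2, 4, 31, 62, 124

Possible subgroup orders: {1, 2, 4, 31, 62, 124}


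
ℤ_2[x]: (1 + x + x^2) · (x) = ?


Expand and collect like terms; reduce coefficients mod 2:
x^0: 1·0 = 0 ≡ 0 (mod 2)
x^1: 1·1 + 1·0 = 1 ≡ 1 (mod 2)
x^2: 1·1 + 1·0 = 1 ≡ 1 (mod 2)
x^3: 1·1 = 1 ≡ 1 (mod 2)
Result: x + x^2 + x^3

f · g = x + x^2 + x^3


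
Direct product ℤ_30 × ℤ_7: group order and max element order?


|ℤ_30 × ℤ_7| = 30 × 7 = 210
Max element order = lcm(30,7) = 210
Cyclic? Yes (gcd=1)

|ℤ_30×ℤ_7| = 210, max element order = 210


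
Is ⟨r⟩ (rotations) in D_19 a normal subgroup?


H = ⟨r⟩ (rotations) in D_19
The rotation subgroup ⟨r⟩ has index 2 in D_19, so it is normal

Yes, normal subgroup


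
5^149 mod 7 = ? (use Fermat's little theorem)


Fermat's little theorem: if p is prime and gcd(a,p)=1, then a^(p-1) ≡ 1 (mod p)
p = 7 is prime, gcd(5,7) = 1
Reduce exponent: 149 mod 6 = 5
So 5^149 ≡ 5^5 (mod 7)
5^5 mod 7 = 3

5^149 ≡ 3 (mod 7)


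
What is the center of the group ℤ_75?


Z(G) = {g ∈ G | gx = xg for all x ∈ G}
ℤ_75 is abelian, so Z(G) = G

Z(ℤ_75) = ℤ_75


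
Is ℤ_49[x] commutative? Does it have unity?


ℤ_49 has zero divisors (7·7 ≡ 0), and these lift to constant zero divisors in ℤ_49[x]; so not an integral domain
Commutative: Yes
Integral domain: No
Has unity: Yes

ℤ_49[x]: Commutative=Yes, Unity=Yes


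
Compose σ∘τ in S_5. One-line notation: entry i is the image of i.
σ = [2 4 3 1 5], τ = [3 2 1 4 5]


σ∘τ: apply τ first, then σ
1 →τ 3 →σ 3
2 →τ 2 →σ 4
3 →τ 1 →σ 2
4 →τ 4 →σ 1
5 →τ 5 →σ 5

σ∘τ = [3 4 2 1 5]


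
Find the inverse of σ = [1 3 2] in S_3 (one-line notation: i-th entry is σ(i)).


To find σ⁻¹, swap domain and range:
σ(1) = 1 → σ⁻¹(1) = 1
σ(2) = 3 → σ⁻¹(3) = 2
σ(3) = 2 → σ⁻¹(2) = 3

σ⁻¹ = [1 3 2]


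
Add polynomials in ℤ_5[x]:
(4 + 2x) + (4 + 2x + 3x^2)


Add coefficients mod 5:
x^0: 4 + 4 = 3 (mod 5)
x^1: 2 + 2 = 4 (mod 5)
x^2: 0 + 3 = 3 (mod 5)
Result: 3 + 4x + 3x^2

f + g = 3 + 4x + 3x^2


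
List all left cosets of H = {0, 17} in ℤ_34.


H = {0, 17}, |H| = 2
Number of cosets = |G|/|H| = 34/2 = 17
0 + H = {0, 17}
1 + H = {1, 18}
2 + H = {2, 19}
3 + H = {3, 20}
4 + H = {4, 21}
5 + H = {5, 22}
6 + H = {6, 23}
7 + H = {7, 24}
8 + H = {8, 25}
9 + H = {9, 26}
10 + H = {10, 27}
11 + H = {11, 28}
12 + H = {12, 29}
13 + H = {13, 30}
14 + H = {14, 31}
15 + H = {15, 32}
16 + H = {16, 33}

Cosets: 0+H={0,17}; 1+H={1,18}; 2+H={2,19}; 3+H={3,20}; 4+H={4,21}; 5+H={5,22}; 6+H={6,23}; 7+H={7,24}; 8+H={8,25}; 9+H={9,26}; 10+H={10,27}; 11+H={11,28}; 12+H={12,29}; 13+H={13,30}; 14+H={14,31}; 15+H={15,32}; 16+H={16,33}


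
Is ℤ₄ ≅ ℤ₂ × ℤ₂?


Comparing ℤ₄ and ℤ₂ × ℤ₂:
ℤ₄ has an element of order 4; ℤ₂×ℤ₂ has exponent 2

No, ℤ₄ ≇ ℤ₂ × ℤ₂


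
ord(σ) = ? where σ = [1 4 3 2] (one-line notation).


Cycle decomposition: (2 4)
Cycle lengths: 2
Order = lcm(2) = 2

ord(σ) = 2


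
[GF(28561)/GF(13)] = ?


GF(28561) = GF(13^4), so the extension degree is 4

[GF(28561)/GF(13)] = 4


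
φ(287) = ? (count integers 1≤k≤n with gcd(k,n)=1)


Factor n: 287 = 7 × 41
φ(n) = n · ∏(1 - 1/p) over distinct primes p | n
φ(287) = 287 · (1 - 1/7) · (1 - 1/41) = 240

φ(287) = 240


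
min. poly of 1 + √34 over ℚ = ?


Let α = 1 + √34. Then α - 1 = √34, so (α - 1)² = 34, giving α² - 2α - 33 = 0. Degree 2 and α ∉ ℚ, so this is the minimal polynomial.

Minimal polynomial: x² - 2x - 33


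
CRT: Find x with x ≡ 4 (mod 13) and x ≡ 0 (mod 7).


m₁ = 13, m₂ = 7, gcd = 1, so CRT applies. M = m₁·m₂ = 91
Let M₁ = M/m₁ = 7, M₂ = M/m₂ = 13
Find y₁ ≡ M₁⁻¹ (mod m₁): 7⁻¹ ≡ 2 (mod 13)
Find y₂ ≡ M₂⁻¹ (mod m₂): 13⁻¹ ≡ 6 (mod 7)
x = a₁·M₁·y₁ + a₂·M₂·y₂ = 4·7·2 + 0·13·6 = 56
Reduce mod 91: x ≡ 56
Check: 56 mod 13 = 4 ✓, 56 mod 7 = 0 ✓

x ≡ 56 (mod 91)


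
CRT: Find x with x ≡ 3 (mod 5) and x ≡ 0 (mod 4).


m₁ = 5, m₂ = 4, gcd = 1, so CRT applies. M = m₁·m₂ = 20
Let M₁ = M/m₁ = 4, M₂ = M/m₂ = 5
Find y₁ ≡ M₁⁻¹ (mod m₁): 4⁻¹ ≡ 4 (mod 5)
Find y₂ ≡ M₂⁻¹ (mod m₂): 5⁻¹ ≡ 1 (mod 4)
x = a₁·M₁·y₁ + a₂·M₂·y₂ = 3·4·4 + 0·5·1 = 48
Reduce mod 20: x ≡ 8
Check: 8 mod 5 = 3 ✓, 8 mod 4 = 0 ✓

x ≡ 8 (mod 20)


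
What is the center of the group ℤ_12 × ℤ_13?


Z(G) = {g ∈ G | gx = xg for all x ∈ G}
Direct product of abelian groups is abelian, so Z(G) = G

Z(ℤ_12 × ℤ_13) = ℤ_12 × ℤ_13


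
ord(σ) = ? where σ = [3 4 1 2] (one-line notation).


Cycle decomposition: (1 3) (2 4)
Cycle lengths: 2, 2
Order = lcm(2, 2) = 2

ord(σ) = 2


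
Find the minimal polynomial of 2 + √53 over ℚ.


Let α = 2 + √53. Then α - 2 = √53, so (α - 2)² = 53, giving α² - 4α - 49 = 0. Degree 2 and α ∉ ℚ, so this is the minimal polynomial.

Minimal polynomial: x² - 4x - 49


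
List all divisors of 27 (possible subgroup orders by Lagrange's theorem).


Lagrange's theorem: |H| divides |G|
|G| = 27
Divisors of 27: 1, 3, 9, 27

Possible subgroup orders: {1, 3, 9, 27}
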